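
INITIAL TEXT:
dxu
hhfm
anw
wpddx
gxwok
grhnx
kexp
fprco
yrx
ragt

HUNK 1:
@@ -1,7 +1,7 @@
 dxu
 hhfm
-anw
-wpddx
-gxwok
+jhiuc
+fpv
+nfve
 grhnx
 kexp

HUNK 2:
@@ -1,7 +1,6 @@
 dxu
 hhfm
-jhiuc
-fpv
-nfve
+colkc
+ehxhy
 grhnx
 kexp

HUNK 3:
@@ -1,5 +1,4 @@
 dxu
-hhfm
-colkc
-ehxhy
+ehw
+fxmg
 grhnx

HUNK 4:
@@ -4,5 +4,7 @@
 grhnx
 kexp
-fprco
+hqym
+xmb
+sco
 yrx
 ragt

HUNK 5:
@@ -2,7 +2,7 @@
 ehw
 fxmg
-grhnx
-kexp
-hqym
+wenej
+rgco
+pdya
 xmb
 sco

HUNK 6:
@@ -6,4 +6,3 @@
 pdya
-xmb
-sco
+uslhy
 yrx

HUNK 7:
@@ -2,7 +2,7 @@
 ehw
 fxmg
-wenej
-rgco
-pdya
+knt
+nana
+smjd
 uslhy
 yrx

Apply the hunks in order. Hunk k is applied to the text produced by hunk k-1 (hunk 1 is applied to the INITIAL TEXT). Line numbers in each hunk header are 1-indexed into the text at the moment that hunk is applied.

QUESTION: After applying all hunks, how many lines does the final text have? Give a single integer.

Hunk 1: at line 1 remove [anw,wpddx,gxwok] add [jhiuc,fpv,nfve] -> 10 lines: dxu hhfm jhiuc fpv nfve grhnx kexp fprco yrx ragt
Hunk 2: at line 1 remove [jhiuc,fpv,nfve] add [colkc,ehxhy] -> 9 lines: dxu hhfm colkc ehxhy grhnx kexp fprco yrx ragt
Hunk 3: at line 1 remove [hhfm,colkc,ehxhy] add [ehw,fxmg] -> 8 lines: dxu ehw fxmg grhnx kexp fprco yrx ragt
Hunk 4: at line 4 remove [fprco] add [hqym,xmb,sco] -> 10 lines: dxu ehw fxmg grhnx kexp hqym xmb sco yrx ragt
Hunk 5: at line 2 remove [grhnx,kexp,hqym] add [wenej,rgco,pdya] -> 10 lines: dxu ehw fxmg wenej rgco pdya xmb sco yrx ragt
Hunk 6: at line 6 remove [xmb,sco] add [uslhy] -> 9 lines: dxu ehw fxmg wenej rgco pdya uslhy yrx ragt
Hunk 7: at line 2 remove [wenej,rgco,pdya] add [knt,nana,smjd] -> 9 lines: dxu ehw fxmg knt nana smjd uslhy yrx ragt
Final line count: 9

Answer: 9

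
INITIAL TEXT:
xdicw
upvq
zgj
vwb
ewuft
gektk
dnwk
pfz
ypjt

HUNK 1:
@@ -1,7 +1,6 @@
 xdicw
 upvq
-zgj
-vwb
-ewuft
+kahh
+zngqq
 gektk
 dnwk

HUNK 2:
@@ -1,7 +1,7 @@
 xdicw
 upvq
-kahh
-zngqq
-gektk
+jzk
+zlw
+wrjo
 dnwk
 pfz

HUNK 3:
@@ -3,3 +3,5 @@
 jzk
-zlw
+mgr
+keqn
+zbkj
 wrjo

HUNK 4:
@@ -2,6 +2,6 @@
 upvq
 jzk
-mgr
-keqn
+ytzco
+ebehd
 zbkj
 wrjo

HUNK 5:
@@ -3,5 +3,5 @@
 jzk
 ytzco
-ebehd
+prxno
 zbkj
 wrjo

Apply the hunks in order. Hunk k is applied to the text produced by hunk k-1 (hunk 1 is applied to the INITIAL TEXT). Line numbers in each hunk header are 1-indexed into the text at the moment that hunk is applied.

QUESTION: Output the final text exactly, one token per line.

Answer: xdicw
upvq
jzk
ytzco
prxno
zbkj
wrjo
dnwk
pfz
ypjt

Derivation:
Hunk 1: at line 1 remove [zgj,vwb,ewuft] add [kahh,zngqq] -> 8 lines: xdicw upvq kahh zngqq gektk dnwk pfz ypjt
Hunk 2: at line 1 remove [kahh,zngqq,gektk] add [jzk,zlw,wrjo] -> 8 lines: xdicw upvq jzk zlw wrjo dnwk pfz ypjt
Hunk 3: at line 3 remove [zlw] add [mgr,keqn,zbkj] -> 10 lines: xdicw upvq jzk mgr keqn zbkj wrjo dnwk pfz ypjt
Hunk 4: at line 2 remove [mgr,keqn] add [ytzco,ebehd] -> 10 lines: xdicw upvq jzk ytzco ebehd zbkj wrjo dnwk pfz ypjt
Hunk 5: at line 3 remove [ebehd] add [prxno] -> 10 lines: xdicw upvq jzk ytzco prxno zbkj wrjo dnwk pfz ypjt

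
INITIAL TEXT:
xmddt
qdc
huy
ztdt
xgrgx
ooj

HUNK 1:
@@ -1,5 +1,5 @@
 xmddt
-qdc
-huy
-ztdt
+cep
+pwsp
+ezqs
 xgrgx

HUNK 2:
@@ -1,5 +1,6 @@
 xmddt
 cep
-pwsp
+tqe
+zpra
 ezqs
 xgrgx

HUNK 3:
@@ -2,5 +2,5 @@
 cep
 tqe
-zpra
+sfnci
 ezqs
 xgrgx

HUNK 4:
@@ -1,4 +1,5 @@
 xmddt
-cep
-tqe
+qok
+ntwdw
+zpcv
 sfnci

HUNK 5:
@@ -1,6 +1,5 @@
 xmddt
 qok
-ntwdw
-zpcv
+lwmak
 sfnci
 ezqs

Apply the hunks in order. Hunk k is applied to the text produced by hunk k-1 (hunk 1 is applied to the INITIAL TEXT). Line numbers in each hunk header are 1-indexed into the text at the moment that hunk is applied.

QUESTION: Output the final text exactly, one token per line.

Answer: xmddt
qok
lwmak
sfnci
ezqs
xgrgx
ooj

Derivation:
Hunk 1: at line 1 remove [qdc,huy,ztdt] add [cep,pwsp,ezqs] -> 6 lines: xmddt cep pwsp ezqs xgrgx ooj
Hunk 2: at line 1 remove [pwsp] add [tqe,zpra] -> 7 lines: xmddt cep tqe zpra ezqs xgrgx ooj
Hunk 3: at line 2 remove [zpra] add [sfnci] -> 7 lines: xmddt cep tqe sfnci ezqs xgrgx ooj
Hunk 4: at line 1 remove [cep,tqe] add [qok,ntwdw,zpcv] -> 8 lines: xmddt qok ntwdw zpcv sfnci ezqs xgrgx ooj
Hunk 5: at line 1 remove [ntwdw,zpcv] add [lwmak] -> 7 lines: xmddt qok lwmak sfnci ezqs xgrgx ooj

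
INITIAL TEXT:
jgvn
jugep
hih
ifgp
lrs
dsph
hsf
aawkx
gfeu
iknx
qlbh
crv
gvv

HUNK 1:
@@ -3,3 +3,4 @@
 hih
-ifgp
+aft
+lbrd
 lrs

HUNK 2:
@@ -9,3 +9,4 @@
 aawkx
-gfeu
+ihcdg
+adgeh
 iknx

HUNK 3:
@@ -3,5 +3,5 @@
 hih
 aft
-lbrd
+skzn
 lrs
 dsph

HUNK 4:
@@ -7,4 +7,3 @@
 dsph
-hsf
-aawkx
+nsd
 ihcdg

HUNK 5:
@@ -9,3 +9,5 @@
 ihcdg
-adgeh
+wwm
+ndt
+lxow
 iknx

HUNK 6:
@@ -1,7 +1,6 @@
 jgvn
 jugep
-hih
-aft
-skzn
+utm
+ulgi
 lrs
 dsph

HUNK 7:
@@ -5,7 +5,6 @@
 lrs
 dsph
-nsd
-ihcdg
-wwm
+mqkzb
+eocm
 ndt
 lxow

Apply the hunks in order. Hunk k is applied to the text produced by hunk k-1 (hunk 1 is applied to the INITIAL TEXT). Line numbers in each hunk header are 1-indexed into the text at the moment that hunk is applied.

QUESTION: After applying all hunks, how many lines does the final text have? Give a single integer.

Answer: 14

Derivation:
Hunk 1: at line 3 remove [ifgp] add [aft,lbrd] -> 14 lines: jgvn jugep hih aft lbrd lrs dsph hsf aawkx gfeu iknx qlbh crv gvv
Hunk 2: at line 9 remove [gfeu] add [ihcdg,adgeh] -> 15 lines: jgvn jugep hih aft lbrd lrs dsph hsf aawkx ihcdg adgeh iknx qlbh crv gvv
Hunk 3: at line 3 remove [lbrd] add [skzn] -> 15 lines: jgvn jugep hih aft skzn lrs dsph hsf aawkx ihcdg adgeh iknx qlbh crv gvv
Hunk 4: at line 7 remove [hsf,aawkx] add [nsd] -> 14 lines: jgvn jugep hih aft skzn lrs dsph nsd ihcdg adgeh iknx qlbh crv gvv
Hunk 5: at line 9 remove [adgeh] add [wwm,ndt,lxow] -> 16 lines: jgvn jugep hih aft skzn lrs dsph nsd ihcdg wwm ndt lxow iknx qlbh crv gvv
Hunk 6: at line 1 remove [hih,aft,skzn] add [utm,ulgi] -> 15 lines: jgvn jugep utm ulgi lrs dsph nsd ihcdg wwm ndt lxow iknx qlbh crv gvv
Hunk 7: at line 5 remove [nsd,ihcdg,wwm] add [mqkzb,eocm] -> 14 lines: jgvn jugep utm ulgi lrs dsph mqkzb eocm ndt lxow iknx qlbh crv gvv
Final line count: 14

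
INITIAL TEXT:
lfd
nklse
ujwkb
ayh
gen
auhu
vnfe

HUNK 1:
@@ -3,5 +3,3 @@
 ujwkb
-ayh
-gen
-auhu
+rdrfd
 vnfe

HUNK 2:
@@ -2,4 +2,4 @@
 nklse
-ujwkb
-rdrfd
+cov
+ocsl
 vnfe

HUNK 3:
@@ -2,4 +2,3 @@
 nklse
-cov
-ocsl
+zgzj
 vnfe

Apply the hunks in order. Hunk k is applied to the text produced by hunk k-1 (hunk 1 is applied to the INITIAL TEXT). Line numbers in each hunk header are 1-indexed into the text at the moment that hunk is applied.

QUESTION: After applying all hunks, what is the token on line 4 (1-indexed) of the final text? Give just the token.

Hunk 1: at line 3 remove [ayh,gen,auhu] add [rdrfd] -> 5 lines: lfd nklse ujwkb rdrfd vnfe
Hunk 2: at line 2 remove [ujwkb,rdrfd] add [cov,ocsl] -> 5 lines: lfd nklse cov ocsl vnfe
Hunk 3: at line 2 remove [cov,ocsl] add [zgzj] -> 4 lines: lfd nklse zgzj vnfe
Final line 4: vnfe

Answer: vnfe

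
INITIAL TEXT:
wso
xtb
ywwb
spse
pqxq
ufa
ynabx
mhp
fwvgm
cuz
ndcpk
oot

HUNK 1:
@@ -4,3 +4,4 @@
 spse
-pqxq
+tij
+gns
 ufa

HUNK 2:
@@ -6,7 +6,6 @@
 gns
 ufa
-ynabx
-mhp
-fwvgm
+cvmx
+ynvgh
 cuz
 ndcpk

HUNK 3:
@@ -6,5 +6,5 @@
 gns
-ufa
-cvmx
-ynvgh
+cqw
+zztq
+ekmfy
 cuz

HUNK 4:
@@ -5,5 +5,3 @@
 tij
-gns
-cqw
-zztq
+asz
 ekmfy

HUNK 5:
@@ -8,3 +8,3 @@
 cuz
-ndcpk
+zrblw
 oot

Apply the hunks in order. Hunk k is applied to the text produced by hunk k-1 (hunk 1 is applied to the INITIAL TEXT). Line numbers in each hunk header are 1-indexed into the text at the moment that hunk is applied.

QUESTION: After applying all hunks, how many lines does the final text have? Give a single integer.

Hunk 1: at line 4 remove [pqxq] add [tij,gns] -> 13 lines: wso xtb ywwb spse tij gns ufa ynabx mhp fwvgm cuz ndcpk oot
Hunk 2: at line 6 remove [ynabx,mhp,fwvgm] add [cvmx,ynvgh] -> 12 lines: wso xtb ywwb spse tij gns ufa cvmx ynvgh cuz ndcpk oot
Hunk 3: at line 6 remove [ufa,cvmx,ynvgh] add [cqw,zztq,ekmfy] -> 12 lines: wso xtb ywwb spse tij gns cqw zztq ekmfy cuz ndcpk oot
Hunk 4: at line 5 remove [gns,cqw,zztq] add [asz] -> 10 lines: wso xtb ywwb spse tij asz ekmfy cuz ndcpk oot
Hunk 5: at line 8 remove [ndcpk] add [zrblw] -> 10 lines: wso xtb ywwb spse tij asz ekmfy cuz zrblw oot
Final line count: 10

Answer: 10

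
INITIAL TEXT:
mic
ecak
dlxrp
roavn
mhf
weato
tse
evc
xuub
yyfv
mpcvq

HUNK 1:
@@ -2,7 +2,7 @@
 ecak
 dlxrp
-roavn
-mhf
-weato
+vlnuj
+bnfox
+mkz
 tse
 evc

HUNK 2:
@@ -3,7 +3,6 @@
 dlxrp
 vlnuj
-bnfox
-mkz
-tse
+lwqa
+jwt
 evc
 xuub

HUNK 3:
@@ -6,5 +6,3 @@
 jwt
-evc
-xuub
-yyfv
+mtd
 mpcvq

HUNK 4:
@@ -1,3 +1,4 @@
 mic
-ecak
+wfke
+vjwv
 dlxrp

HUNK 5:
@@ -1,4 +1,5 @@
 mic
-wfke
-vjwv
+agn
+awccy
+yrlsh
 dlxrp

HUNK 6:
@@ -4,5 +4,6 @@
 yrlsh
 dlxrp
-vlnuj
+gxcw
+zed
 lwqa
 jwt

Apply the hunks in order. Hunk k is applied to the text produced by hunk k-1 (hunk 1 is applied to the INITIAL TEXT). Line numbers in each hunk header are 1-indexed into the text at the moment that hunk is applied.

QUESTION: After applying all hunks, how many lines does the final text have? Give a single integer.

Hunk 1: at line 2 remove [roavn,mhf,weato] add [vlnuj,bnfox,mkz] -> 11 lines: mic ecak dlxrp vlnuj bnfox mkz tse evc xuub yyfv mpcvq
Hunk 2: at line 3 remove [bnfox,mkz,tse] add [lwqa,jwt] -> 10 lines: mic ecak dlxrp vlnuj lwqa jwt evc xuub yyfv mpcvq
Hunk 3: at line 6 remove [evc,xuub,yyfv] add [mtd] -> 8 lines: mic ecak dlxrp vlnuj lwqa jwt mtd mpcvq
Hunk 4: at line 1 remove [ecak] add [wfke,vjwv] -> 9 lines: mic wfke vjwv dlxrp vlnuj lwqa jwt mtd mpcvq
Hunk 5: at line 1 remove [wfke,vjwv] add [agn,awccy,yrlsh] -> 10 lines: mic agn awccy yrlsh dlxrp vlnuj lwqa jwt mtd mpcvq
Hunk 6: at line 4 remove [vlnuj] add [gxcw,zed] -> 11 lines: mic agn awccy yrlsh dlxrp gxcw zed lwqa jwt mtd mpcvq
Final line count: 11

Answer: 11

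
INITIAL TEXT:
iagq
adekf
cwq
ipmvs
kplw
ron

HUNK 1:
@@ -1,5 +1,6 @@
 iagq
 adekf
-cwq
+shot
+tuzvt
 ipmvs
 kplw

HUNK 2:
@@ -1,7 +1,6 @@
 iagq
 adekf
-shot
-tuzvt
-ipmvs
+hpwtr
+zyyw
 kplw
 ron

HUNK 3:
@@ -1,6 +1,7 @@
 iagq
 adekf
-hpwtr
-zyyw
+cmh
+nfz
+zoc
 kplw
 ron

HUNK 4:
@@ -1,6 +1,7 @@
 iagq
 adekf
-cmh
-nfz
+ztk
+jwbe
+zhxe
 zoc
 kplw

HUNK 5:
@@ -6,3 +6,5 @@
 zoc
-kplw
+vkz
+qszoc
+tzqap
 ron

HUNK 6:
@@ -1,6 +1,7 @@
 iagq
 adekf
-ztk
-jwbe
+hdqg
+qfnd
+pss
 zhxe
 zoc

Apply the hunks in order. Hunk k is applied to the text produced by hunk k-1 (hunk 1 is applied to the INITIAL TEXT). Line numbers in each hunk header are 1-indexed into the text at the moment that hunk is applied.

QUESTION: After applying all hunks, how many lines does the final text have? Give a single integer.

Hunk 1: at line 1 remove [cwq] add [shot,tuzvt] -> 7 lines: iagq adekf shot tuzvt ipmvs kplw ron
Hunk 2: at line 1 remove [shot,tuzvt,ipmvs] add [hpwtr,zyyw] -> 6 lines: iagq adekf hpwtr zyyw kplw ron
Hunk 3: at line 1 remove [hpwtr,zyyw] add [cmh,nfz,zoc] -> 7 lines: iagq adekf cmh nfz zoc kplw ron
Hunk 4: at line 1 remove [cmh,nfz] add [ztk,jwbe,zhxe] -> 8 lines: iagq adekf ztk jwbe zhxe zoc kplw ron
Hunk 5: at line 6 remove [kplw] add [vkz,qszoc,tzqap] -> 10 lines: iagq adekf ztk jwbe zhxe zoc vkz qszoc tzqap ron
Hunk 6: at line 1 remove [ztk,jwbe] add [hdqg,qfnd,pss] -> 11 lines: iagq adekf hdqg qfnd pss zhxe zoc vkz qszoc tzqap ron
Final line count: 11

Answer: 11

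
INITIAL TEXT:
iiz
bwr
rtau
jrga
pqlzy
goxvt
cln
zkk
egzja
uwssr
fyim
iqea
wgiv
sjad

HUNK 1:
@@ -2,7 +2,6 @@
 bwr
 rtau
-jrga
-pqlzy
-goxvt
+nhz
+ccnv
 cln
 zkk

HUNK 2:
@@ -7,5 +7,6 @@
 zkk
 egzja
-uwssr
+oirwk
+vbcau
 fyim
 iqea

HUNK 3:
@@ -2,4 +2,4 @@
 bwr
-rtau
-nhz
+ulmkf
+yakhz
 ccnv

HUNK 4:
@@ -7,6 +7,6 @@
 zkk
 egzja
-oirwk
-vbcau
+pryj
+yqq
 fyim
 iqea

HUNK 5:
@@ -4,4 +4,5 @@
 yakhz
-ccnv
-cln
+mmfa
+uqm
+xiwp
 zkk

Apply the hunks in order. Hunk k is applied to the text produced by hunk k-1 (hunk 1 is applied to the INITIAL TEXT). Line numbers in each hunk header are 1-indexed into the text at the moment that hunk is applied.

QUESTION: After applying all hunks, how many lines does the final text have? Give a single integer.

Answer: 15

Derivation:
Hunk 1: at line 2 remove [jrga,pqlzy,goxvt] add [nhz,ccnv] -> 13 lines: iiz bwr rtau nhz ccnv cln zkk egzja uwssr fyim iqea wgiv sjad
Hunk 2: at line 7 remove [uwssr] add [oirwk,vbcau] -> 14 lines: iiz bwr rtau nhz ccnv cln zkk egzja oirwk vbcau fyim iqea wgiv sjad
Hunk 3: at line 2 remove [rtau,nhz] add [ulmkf,yakhz] -> 14 lines: iiz bwr ulmkf yakhz ccnv cln zkk egzja oirwk vbcau fyim iqea wgiv sjad
Hunk 4: at line 7 remove [oirwk,vbcau] add [pryj,yqq] -> 14 lines: iiz bwr ulmkf yakhz ccnv cln zkk egzja pryj yqq fyim iqea wgiv sjad
Hunk 5: at line 4 remove [ccnv,cln] add [mmfa,uqm,xiwp] -> 15 lines: iiz bwr ulmkf yakhz mmfa uqm xiwp zkk egzja pryj yqq fyim iqea wgiv sjad
Final line count: 15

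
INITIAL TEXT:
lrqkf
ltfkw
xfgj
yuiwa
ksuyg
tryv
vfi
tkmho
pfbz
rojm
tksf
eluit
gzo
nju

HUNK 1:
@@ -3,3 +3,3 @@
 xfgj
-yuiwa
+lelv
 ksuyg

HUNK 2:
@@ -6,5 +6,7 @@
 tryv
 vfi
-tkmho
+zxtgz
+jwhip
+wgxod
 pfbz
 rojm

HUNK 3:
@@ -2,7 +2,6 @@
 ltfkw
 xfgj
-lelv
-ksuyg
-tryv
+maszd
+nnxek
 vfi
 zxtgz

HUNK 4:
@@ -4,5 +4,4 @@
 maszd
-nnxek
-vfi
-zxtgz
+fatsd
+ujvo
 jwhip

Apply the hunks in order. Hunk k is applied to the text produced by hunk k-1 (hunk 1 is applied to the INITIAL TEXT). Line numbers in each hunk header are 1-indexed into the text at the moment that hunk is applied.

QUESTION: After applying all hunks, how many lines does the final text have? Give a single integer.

Answer: 14

Derivation:
Hunk 1: at line 3 remove [yuiwa] add [lelv] -> 14 lines: lrqkf ltfkw xfgj lelv ksuyg tryv vfi tkmho pfbz rojm tksf eluit gzo nju
Hunk 2: at line 6 remove [tkmho] add [zxtgz,jwhip,wgxod] -> 16 lines: lrqkf ltfkw xfgj lelv ksuyg tryv vfi zxtgz jwhip wgxod pfbz rojm tksf eluit gzo nju
Hunk 3: at line 2 remove [lelv,ksuyg,tryv] add [maszd,nnxek] -> 15 lines: lrqkf ltfkw xfgj maszd nnxek vfi zxtgz jwhip wgxod pfbz rojm tksf eluit gzo nju
Hunk 4: at line 4 remove [nnxek,vfi,zxtgz] add [fatsd,ujvo] -> 14 lines: lrqkf ltfkw xfgj maszd fatsd ujvo jwhip wgxod pfbz rojm tksf eluit gzo nju
Final line count: 14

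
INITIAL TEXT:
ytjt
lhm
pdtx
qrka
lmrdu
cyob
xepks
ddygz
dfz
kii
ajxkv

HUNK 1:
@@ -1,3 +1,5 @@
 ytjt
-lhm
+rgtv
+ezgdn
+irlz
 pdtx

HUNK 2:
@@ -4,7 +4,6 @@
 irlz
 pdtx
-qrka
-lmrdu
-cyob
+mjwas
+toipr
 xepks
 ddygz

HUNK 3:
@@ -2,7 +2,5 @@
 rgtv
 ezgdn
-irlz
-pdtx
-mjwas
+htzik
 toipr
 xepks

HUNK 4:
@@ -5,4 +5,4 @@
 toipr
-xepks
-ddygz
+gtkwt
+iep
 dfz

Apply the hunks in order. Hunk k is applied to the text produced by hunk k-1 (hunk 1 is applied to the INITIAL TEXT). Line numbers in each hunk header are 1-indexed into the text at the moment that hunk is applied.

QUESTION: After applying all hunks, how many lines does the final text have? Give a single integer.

Answer: 10

Derivation:
Hunk 1: at line 1 remove [lhm] add [rgtv,ezgdn,irlz] -> 13 lines: ytjt rgtv ezgdn irlz pdtx qrka lmrdu cyob xepks ddygz dfz kii ajxkv
Hunk 2: at line 4 remove [qrka,lmrdu,cyob] add [mjwas,toipr] -> 12 lines: ytjt rgtv ezgdn irlz pdtx mjwas toipr xepks ddygz dfz kii ajxkv
Hunk 3: at line 2 remove [irlz,pdtx,mjwas] add [htzik] -> 10 lines: ytjt rgtv ezgdn htzik toipr xepks ddygz dfz kii ajxkv
Hunk 4: at line 5 remove [xepks,ddygz] add [gtkwt,iep] -> 10 lines: ytjt rgtv ezgdn htzik toipr gtkwt iep dfz kii ajxkv
Final line count: 10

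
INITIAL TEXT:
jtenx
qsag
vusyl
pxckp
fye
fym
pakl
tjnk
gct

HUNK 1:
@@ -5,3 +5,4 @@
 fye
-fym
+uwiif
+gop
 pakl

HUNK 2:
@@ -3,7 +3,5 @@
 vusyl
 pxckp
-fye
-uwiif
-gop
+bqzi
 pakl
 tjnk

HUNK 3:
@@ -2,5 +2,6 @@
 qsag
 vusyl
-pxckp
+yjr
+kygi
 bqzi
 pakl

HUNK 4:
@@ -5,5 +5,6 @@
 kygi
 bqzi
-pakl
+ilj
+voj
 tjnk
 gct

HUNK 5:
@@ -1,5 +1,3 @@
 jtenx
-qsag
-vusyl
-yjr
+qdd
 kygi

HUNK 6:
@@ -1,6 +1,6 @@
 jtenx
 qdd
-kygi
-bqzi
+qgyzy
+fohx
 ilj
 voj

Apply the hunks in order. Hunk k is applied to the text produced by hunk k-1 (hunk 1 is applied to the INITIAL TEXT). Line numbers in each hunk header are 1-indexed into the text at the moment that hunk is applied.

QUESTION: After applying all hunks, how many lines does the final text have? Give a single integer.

Hunk 1: at line 5 remove [fym] add [uwiif,gop] -> 10 lines: jtenx qsag vusyl pxckp fye uwiif gop pakl tjnk gct
Hunk 2: at line 3 remove [fye,uwiif,gop] add [bqzi] -> 8 lines: jtenx qsag vusyl pxckp bqzi pakl tjnk gct
Hunk 3: at line 2 remove [pxckp] add [yjr,kygi] -> 9 lines: jtenx qsag vusyl yjr kygi bqzi pakl tjnk gct
Hunk 4: at line 5 remove [pakl] add [ilj,voj] -> 10 lines: jtenx qsag vusyl yjr kygi bqzi ilj voj tjnk gct
Hunk 5: at line 1 remove [qsag,vusyl,yjr] add [qdd] -> 8 lines: jtenx qdd kygi bqzi ilj voj tjnk gct
Hunk 6: at line 1 remove [kygi,bqzi] add [qgyzy,fohx] -> 8 lines: jtenx qdd qgyzy fohx ilj voj tjnk gct
Final line count: 8

Answer: 8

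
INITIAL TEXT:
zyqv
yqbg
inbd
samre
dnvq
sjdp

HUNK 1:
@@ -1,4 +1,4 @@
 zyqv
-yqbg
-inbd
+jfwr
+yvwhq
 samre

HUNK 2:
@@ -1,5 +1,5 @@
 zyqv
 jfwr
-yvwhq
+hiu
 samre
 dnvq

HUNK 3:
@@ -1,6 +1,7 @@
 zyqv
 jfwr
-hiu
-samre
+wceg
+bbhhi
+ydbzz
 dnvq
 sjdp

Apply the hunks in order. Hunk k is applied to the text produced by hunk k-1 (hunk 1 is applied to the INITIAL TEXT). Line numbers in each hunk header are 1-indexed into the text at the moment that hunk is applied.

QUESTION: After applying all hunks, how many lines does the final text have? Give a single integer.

Hunk 1: at line 1 remove [yqbg,inbd] add [jfwr,yvwhq] -> 6 lines: zyqv jfwr yvwhq samre dnvq sjdp
Hunk 2: at line 1 remove [yvwhq] add [hiu] -> 6 lines: zyqv jfwr hiu samre dnvq sjdp
Hunk 3: at line 1 remove [hiu,samre] add [wceg,bbhhi,ydbzz] -> 7 lines: zyqv jfwr wceg bbhhi ydbzz dnvq sjdp
Final line count: 7

Answer: 7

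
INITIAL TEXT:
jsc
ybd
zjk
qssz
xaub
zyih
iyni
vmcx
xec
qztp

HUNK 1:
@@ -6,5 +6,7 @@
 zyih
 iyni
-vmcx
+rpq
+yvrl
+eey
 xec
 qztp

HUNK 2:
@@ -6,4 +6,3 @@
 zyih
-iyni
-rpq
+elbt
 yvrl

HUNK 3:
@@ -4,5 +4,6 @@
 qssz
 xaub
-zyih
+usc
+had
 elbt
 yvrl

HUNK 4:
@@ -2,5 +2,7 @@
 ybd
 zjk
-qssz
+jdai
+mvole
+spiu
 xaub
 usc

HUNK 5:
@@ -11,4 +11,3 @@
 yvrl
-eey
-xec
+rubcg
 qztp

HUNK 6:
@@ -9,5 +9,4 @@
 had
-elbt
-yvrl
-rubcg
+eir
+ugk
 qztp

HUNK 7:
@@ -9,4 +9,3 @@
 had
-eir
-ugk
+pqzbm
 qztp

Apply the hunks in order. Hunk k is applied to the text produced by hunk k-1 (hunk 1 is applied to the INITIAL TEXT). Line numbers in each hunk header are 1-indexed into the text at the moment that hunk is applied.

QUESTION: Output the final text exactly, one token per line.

Hunk 1: at line 6 remove [vmcx] add [rpq,yvrl,eey] -> 12 lines: jsc ybd zjk qssz xaub zyih iyni rpq yvrl eey xec qztp
Hunk 2: at line 6 remove [iyni,rpq] add [elbt] -> 11 lines: jsc ybd zjk qssz xaub zyih elbt yvrl eey xec qztp
Hunk 3: at line 4 remove [zyih] add [usc,had] -> 12 lines: jsc ybd zjk qssz xaub usc had elbt yvrl eey xec qztp
Hunk 4: at line 2 remove [qssz] add [jdai,mvole,spiu] -> 14 lines: jsc ybd zjk jdai mvole spiu xaub usc had elbt yvrl eey xec qztp
Hunk 5: at line 11 remove [eey,xec] add [rubcg] -> 13 lines: jsc ybd zjk jdai mvole spiu xaub usc had elbt yvrl rubcg qztp
Hunk 6: at line 9 remove [elbt,yvrl,rubcg] add [eir,ugk] -> 12 lines: jsc ybd zjk jdai mvole spiu xaub usc had eir ugk qztp
Hunk 7: at line 9 remove [eir,ugk] add [pqzbm] -> 11 lines: jsc ybd zjk jdai mvole spiu xaub usc had pqzbm qztp

Answer: jsc
ybd
zjk
jdai
mvole
spiu
xaub
usc
had
pqzbm
qztp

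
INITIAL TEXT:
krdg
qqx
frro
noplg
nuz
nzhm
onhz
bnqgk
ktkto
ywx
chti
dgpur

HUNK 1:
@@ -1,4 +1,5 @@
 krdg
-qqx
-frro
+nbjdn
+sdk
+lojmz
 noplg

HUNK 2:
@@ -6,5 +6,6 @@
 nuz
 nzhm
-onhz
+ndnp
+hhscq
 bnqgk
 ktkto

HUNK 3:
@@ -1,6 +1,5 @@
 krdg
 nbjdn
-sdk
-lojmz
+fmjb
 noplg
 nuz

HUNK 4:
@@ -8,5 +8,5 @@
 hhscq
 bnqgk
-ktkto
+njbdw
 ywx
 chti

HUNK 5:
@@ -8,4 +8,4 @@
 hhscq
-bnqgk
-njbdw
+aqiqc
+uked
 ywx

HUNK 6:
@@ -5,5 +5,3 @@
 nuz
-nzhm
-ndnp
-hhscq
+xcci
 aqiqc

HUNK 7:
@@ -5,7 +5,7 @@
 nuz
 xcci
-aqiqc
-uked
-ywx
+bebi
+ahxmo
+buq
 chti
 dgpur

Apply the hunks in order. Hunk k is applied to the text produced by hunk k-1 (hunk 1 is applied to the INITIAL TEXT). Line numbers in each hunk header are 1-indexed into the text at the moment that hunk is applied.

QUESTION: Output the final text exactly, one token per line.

Hunk 1: at line 1 remove [qqx,frro] add [nbjdn,sdk,lojmz] -> 13 lines: krdg nbjdn sdk lojmz noplg nuz nzhm onhz bnqgk ktkto ywx chti dgpur
Hunk 2: at line 6 remove [onhz] add [ndnp,hhscq] -> 14 lines: krdg nbjdn sdk lojmz noplg nuz nzhm ndnp hhscq bnqgk ktkto ywx chti dgpur
Hunk 3: at line 1 remove [sdk,lojmz] add [fmjb] -> 13 lines: krdg nbjdn fmjb noplg nuz nzhm ndnp hhscq bnqgk ktkto ywx chti dgpur
Hunk 4: at line 8 remove [ktkto] add [njbdw] -> 13 lines: krdg nbjdn fmjb noplg nuz nzhm ndnp hhscq bnqgk njbdw ywx chti dgpur
Hunk 5: at line 8 remove [bnqgk,njbdw] add [aqiqc,uked] -> 13 lines: krdg nbjdn fmjb noplg nuz nzhm ndnp hhscq aqiqc uked ywx chti dgpur
Hunk 6: at line 5 remove [nzhm,ndnp,hhscq] add [xcci] -> 11 lines: krdg nbjdn fmjb noplg nuz xcci aqiqc uked ywx chti dgpur
Hunk 7: at line 5 remove [aqiqc,uked,ywx] add [bebi,ahxmo,buq] -> 11 lines: krdg nbjdn fmjb noplg nuz xcci bebi ahxmo buq chti dgpur

Answer: krdg
nbjdn
fmjb
noplg
nuz
xcci
bebi
ahxmo
buq
chti
dgpur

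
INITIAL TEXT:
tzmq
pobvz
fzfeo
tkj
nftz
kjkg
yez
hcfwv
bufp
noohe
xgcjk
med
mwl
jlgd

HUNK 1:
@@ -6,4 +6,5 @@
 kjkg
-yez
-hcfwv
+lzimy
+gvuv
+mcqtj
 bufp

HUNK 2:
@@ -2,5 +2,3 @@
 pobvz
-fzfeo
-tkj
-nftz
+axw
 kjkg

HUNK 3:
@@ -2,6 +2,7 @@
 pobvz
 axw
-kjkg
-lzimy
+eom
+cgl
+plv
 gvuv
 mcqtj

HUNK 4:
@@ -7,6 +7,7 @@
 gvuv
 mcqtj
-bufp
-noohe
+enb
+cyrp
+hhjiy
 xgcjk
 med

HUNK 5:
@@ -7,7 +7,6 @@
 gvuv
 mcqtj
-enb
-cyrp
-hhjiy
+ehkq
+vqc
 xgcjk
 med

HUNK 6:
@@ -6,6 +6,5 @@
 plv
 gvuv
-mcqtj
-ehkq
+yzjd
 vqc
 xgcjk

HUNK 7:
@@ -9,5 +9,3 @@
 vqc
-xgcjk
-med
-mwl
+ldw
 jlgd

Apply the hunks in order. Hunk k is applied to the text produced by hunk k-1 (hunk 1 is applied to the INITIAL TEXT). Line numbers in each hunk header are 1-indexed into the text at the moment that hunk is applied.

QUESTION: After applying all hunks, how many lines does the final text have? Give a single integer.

Answer: 11

Derivation:
Hunk 1: at line 6 remove [yez,hcfwv] add [lzimy,gvuv,mcqtj] -> 15 lines: tzmq pobvz fzfeo tkj nftz kjkg lzimy gvuv mcqtj bufp noohe xgcjk med mwl jlgd
Hunk 2: at line 2 remove [fzfeo,tkj,nftz] add [axw] -> 13 lines: tzmq pobvz axw kjkg lzimy gvuv mcqtj bufp noohe xgcjk med mwl jlgd
Hunk 3: at line 2 remove [kjkg,lzimy] add [eom,cgl,plv] -> 14 lines: tzmq pobvz axw eom cgl plv gvuv mcqtj bufp noohe xgcjk med mwl jlgd
Hunk 4: at line 7 remove [bufp,noohe] add [enb,cyrp,hhjiy] -> 15 lines: tzmq pobvz axw eom cgl plv gvuv mcqtj enb cyrp hhjiy xgcjk med mwl jlgd
Hunk 5: at line 7 remove [enb,cyrp,hhjiy] add [ehkq,vqc] -> 14 lines: tzmq pobvz axw eom cgl plv gvuv mcqtj ehkq vqc xgcjk med mwl jlgd
Hunk 6: at line 6 remove [mcqtj,ehkq] add [yzjd] -> 13 lines: tzmq pobvz axw eom cgl plv gvuv yzjd vqc xgcjk med mwl jlgd
Hunk 7: at line 9 remove [xgcjk,med,mwl] add [ldw] -> 11 lines: tzmq pobvz axw eom cgl plv gvuv yzjd vqc ldw jlgd
Final line count: 11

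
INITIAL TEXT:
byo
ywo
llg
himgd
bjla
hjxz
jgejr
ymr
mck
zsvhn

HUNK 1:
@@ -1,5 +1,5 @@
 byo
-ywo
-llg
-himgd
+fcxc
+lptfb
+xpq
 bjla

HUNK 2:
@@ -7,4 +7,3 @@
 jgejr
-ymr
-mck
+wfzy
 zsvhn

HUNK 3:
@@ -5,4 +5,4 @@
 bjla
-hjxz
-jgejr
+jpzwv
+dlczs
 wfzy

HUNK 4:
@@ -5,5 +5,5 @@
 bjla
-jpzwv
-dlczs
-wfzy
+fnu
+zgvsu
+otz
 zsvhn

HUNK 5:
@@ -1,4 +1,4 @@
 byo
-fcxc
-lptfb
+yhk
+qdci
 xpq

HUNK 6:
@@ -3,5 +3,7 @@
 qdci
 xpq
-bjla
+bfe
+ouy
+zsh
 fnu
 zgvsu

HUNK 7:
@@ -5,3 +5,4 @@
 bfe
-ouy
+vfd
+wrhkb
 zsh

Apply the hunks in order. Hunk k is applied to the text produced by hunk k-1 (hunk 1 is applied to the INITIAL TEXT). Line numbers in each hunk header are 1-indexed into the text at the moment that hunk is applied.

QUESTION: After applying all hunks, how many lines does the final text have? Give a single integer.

Answer: 12

Derivation:
Hunk 1: at line 1 remove [ywo,llg,himgd] add [fcxc,lptfb,xpq] -> 10 lines: byo fcxc lptfb xpq bjla hjxz jgejr ymr mck zsvhn
Hunk 2: at line 7 remove [ymr,mck] add [wfzy] -> 9 lines: byo fcxc lptfb xpq bjla hjxz jgejr wfzy zsvhn
Hunk 3: at line 5 remove [hjxz,jgejr] add [jpzwv,dlczs] -> 9 lines: byo fcxc lptfb xpq bjla jpzwv dlczs wfzy zsvhn
Hunk 4: at line 5 remove [jpzwv,dlczs,wfzy] add [fnu,zgvsu,otz] -> 9 lines: byo fcxc lptfb xpq bjla fnu zgvsu otz zsvhn
Hunk 5: at line 1 remove [fcxc,lptfb] add [yhk,qdci] -> 9 lines: byo yhk qdci xpq bjla fnu zgvsu otz zsvhn
Hunk 6: at line 3 remove [bjla] add [bfe,ouy,zsh] -> 11 lines: byo yhk qdci xpq bfe ouy zsh fnu zgvsu otz zsvhn
Hunk 7: at line 5 remove [ouy] add [vfd,wrhkb] -> 12 lines: byo yhk qdci xpq bfe vfd wrhkb zsh fnu zgvsu otz zsvhn
Final line count: 12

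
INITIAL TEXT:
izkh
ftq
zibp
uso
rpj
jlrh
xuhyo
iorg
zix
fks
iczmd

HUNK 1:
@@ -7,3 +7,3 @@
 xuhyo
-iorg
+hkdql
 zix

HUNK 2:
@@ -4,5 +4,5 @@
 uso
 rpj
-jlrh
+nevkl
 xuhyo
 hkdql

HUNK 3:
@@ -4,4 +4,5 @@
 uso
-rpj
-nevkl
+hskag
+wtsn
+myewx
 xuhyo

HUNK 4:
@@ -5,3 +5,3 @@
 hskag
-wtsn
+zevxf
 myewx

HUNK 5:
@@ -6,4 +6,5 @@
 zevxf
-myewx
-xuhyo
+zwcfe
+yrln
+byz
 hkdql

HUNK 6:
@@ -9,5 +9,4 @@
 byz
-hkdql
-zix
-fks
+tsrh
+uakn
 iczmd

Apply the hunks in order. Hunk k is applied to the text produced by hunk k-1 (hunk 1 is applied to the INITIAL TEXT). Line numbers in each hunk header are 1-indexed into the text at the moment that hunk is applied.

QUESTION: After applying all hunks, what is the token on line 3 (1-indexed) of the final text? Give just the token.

Answer: zibp

Derivation:
Hunk 1: at line 7 remove [iorg] add [hkdql] -> 11 lines: izkh ftq zibp uso rpj jlrh xuhyo hkdql zix fks iczmd
Hunk 2: at line 4 remove [jlrh] add [nevkl] -> 11 lines: izkh ftq zibp uso rpj nevkl xuhyo hkdql zix fks iczmd
Hunk 3: at line 4 remove [rpj,nevkl] add [hskag,wtsn,myewx] -> 12 lines: izkh ftq zibp uso hskag wtsn myewx xuhyo hkdql zix fks iczmd
Hunk 4: at line 5 remove [wtsn] add [zevxf] -> 12 lines: izkh ftq zibp uso hskag zevxf myewx xuhyo hkdql zix fks iczmd
Hunk 5: at line 6 remove [myewx,xuhyo] add [zwcfe,yrln,byz] -> 13 lines: izkh ftq zibp uso hskag zevxf zwcfe yrln byz hkdql zix fks iczmd
Hunk 6: at line 9 remove [hkdql,zix,fks] add [tsrh,uakn] -> 12 lines: izkh ftq zibp uso hskag zevxf zwcfe yrln byz tsrh uakn iczmd
Final line 3: zibp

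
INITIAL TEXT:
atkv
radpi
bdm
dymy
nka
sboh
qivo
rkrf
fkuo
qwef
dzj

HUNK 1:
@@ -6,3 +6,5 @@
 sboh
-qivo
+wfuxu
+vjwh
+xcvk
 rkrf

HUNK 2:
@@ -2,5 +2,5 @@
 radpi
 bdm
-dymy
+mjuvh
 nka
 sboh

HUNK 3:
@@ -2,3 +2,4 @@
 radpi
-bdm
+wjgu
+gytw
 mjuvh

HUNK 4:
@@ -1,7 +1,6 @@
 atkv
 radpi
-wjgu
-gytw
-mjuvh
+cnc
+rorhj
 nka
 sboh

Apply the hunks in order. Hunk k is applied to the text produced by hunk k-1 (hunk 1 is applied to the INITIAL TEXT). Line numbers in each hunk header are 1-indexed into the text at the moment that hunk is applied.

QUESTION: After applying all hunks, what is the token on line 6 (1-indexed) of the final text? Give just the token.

Hunk 1: at line 6 remove [qivo] add [wfuxu,vjwh,xcvk] -> 13 lines: atkv radpi bdm dymy nka sboh wfuxu vjwh xcvk rkrf fkuo qwef dzj
Hunk 2: at line 2 remove [dymy] add [mjuvh] -> 13 lines: atkv radpi bdm mjuvh nka sboh wfuxu vjwh xcvk rkrf fkuo qwef dzj
Hunk 3: at line 2 remove [bdm] add [wjgu,gytw] -> 14 lines: atkv radpi wjgu gytw mjuvh nka sboh wfuxu vjwh xcvk rkrf fkuo qwef dzj
Hunk 4: at line 1 remove [wjgu,gytw,mjuvh] add [cnc,rorhj] -> 13 lines: atkv radpi cnc rorhj nka sboh wfuxu vjwh xcvk rkrf fkuo qwef dzj
Final line 6: sboh

Answer: sboh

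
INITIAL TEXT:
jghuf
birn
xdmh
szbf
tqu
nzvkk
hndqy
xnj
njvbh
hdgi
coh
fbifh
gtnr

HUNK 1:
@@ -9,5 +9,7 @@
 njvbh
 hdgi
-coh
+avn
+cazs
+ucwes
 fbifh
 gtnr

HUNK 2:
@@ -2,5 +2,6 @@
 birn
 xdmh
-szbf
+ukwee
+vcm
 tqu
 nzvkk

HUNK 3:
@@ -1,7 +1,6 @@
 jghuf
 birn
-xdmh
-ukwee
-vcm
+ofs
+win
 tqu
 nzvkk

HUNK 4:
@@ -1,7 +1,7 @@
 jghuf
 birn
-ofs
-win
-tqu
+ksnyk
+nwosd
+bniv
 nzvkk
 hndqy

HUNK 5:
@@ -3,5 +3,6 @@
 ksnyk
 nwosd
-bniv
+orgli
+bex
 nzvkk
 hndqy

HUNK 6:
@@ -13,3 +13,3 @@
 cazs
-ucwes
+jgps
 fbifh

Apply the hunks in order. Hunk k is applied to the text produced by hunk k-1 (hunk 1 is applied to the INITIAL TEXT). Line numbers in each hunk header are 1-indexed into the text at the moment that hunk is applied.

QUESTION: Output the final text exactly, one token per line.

Hunk 1: at line 9 remove [coh] add [avn,cazs,ucwes] -> 15 lines: jghuf birn xdmh szbf tqu nzvkk hndqy xnj njvbh hdgi avn cazs ucwes fbifh gtnr
Hunk 2: at line 2 remove [szbf] add [ukwee,vcm] -> 16 lines: jghuf birn xdmh ukwee vcm tqu nzvkk hndqy xnj njvbh hdgi avn cazs ucwes fbifh gtnr
Hunk 3: at line 1 remove [xdmh,ukwee,vcm] add [ofs,win] -> 15 lines: jghuf birn ofs win tqu nzvkk hndqy xnj njvbh hdgi avn cazs ucwes fbifh gtnr
Hunk 4: at line 1 remove [ofs,win,tqu] add [ksnyk,nwosd,bniv] -> 15 lines: jghuf birn ksnyk nwosd bniv nzvkk hndqy xnj njvbh hdgi avn cazs ucwes fbifh gtnr
Hunk 5: at line 3 remove [bniv] add [orgli,bex] -> 16 lines: jghuf birn ksnyk nwosd orgli bex nzvkk hndqy xnj njvbh hdgi avn cazs ucwes fbifh gtnr
Hunk 6: at line 13 remove [ucwes] add [jgps] -> 16 lines: jghuf birn ksnyk nwosd orgli bex nzvkk hndqy xnj njvbh hdgi avn cazs jgps fbifh gtnr

Answer: jghuf
birn
ksnyk
nwosd
orgli
bex
nzvkk
hndqy
xnj
njvbh
hdgi
avn
cazs
jgps
fbifh
gtnr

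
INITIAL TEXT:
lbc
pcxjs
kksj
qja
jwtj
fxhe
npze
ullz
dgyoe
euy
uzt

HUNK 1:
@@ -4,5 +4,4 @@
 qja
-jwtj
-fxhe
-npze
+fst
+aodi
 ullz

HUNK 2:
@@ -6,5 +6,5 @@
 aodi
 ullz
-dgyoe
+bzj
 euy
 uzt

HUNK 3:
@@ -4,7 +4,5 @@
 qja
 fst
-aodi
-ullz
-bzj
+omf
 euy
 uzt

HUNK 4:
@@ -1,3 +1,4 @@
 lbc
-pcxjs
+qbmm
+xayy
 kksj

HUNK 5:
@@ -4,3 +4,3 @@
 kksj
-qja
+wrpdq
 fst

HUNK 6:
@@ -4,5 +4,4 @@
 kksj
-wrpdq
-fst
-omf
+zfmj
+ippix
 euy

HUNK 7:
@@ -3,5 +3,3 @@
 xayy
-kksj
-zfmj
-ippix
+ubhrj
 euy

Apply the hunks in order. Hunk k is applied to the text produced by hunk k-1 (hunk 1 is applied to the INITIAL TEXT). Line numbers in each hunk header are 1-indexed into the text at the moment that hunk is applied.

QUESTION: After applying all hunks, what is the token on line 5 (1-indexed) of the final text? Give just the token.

Answer: euy

Derivation:
Hunk 1: at line 4 remove [jwtj,fxhe,npze] add [fst,aodi] -> 10 lines: lbc pcxjs kksj qja fst aodi ullz dgyoe euy uzt
Hunk 2: at line 6 remove [dgyoe] add [bzj] -> 10 lines: lbc pcxjs kksj qja fst aodi ullz bzj euy uzt
Hunk 3: at line 4 remove [aodi,ullz,bzj] add [omf] -> 8 lines: lbc pcxjs kksj qja fst omf euy uzt
Hunk 4: at line 1 remove [pcxjs] add [qbmm,xayy] -> 9 lines: lbc qbmm xayy kksj qja fst omf euy uzt
Hunk 5: at line 4 remove [qja] add [wrpdq] -> 9 lines: lbc qbmm xayy kksj wrpdq fst omf euy uzt
Hunk 6: at line 4 remove [wrpdq,fst,omf] add [zfmj,ippix] -> 8 lines: lbc qbmm xayy kksj zfmj ippix euy uzt
Hunk 7: at line 3 remove [kksj,zfmj,ippix] add [ubhrj] -> 6 lines: lbc qbmm xayy ubhrj euy uzt
Final line 5: euy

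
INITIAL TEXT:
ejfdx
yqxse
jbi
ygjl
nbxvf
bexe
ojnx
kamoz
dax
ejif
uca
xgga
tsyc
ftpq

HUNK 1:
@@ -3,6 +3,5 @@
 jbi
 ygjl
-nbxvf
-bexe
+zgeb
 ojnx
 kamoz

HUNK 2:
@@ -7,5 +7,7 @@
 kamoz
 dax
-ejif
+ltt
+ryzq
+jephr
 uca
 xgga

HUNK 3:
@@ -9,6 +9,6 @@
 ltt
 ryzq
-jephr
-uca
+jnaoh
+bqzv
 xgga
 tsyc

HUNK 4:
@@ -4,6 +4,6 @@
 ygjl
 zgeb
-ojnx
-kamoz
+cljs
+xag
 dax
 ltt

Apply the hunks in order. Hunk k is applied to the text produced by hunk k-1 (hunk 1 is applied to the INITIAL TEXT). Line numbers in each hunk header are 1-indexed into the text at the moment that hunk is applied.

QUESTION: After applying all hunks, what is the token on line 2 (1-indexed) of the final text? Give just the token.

Hunk 1: at line 3 remove [nbxvf,bexe] add [zgeb] -> 13 lines: ejfdx yqxse jbi ygjl zgeb ojnx kamoz dax ejif uca xgga tsyc ftpq
Hunk 2: at line 7 remove [ejif] add [ltt,ryzq,jephr] -> 15 lines: ejfdx yqxse jbi ygjl zgeb ojnx kamoz dax ltt ryzq jephr uca xgga tsyc ftpq
Hunk 3: at line 9 remove [jephr,uca] add [jnaoh,bqzv] -> 15 lines: ejfdx yqxse jbi ygjl zgeb ojnx kamoz dax ltt ryzq jnaoh bqzv xgga tsyc ftpq
Hunk 4: at line 4 remove [ojnx,kamoz] add [cljs,xag] -> 15 lines: ejfdx yqxse jbi ygjl zgeb cljs xag dax ltt ryzq jnaoh bqzv xgga tsyc ftpq
Final line 2: yqxse

Answer: yqxse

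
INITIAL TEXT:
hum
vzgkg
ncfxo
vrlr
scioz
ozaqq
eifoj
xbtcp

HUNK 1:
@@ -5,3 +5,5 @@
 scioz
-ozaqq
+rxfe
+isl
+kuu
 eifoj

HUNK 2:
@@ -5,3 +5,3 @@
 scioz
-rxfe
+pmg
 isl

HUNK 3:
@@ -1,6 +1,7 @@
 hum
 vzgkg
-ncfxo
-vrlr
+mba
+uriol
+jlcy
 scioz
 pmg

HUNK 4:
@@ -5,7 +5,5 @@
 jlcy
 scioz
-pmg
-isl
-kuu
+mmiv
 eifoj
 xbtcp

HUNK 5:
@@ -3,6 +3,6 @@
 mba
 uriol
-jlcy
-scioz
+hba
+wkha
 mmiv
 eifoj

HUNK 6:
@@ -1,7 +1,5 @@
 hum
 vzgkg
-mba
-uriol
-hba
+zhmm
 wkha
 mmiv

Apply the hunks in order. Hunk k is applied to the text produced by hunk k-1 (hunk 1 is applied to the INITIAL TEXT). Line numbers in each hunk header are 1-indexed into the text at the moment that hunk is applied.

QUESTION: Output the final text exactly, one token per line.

Answer: hum
vzgkg
zhmm
wkha
mmiv
eifoj
xbtcp

Derivation:
Hunk 1: at line 5 remove [ozaqq] add [rxfe,isl,kuu] -> 10 lines: hum vzgkg ncfxo vrlr scioz rxfe isl kuu eifoj xbtcp
Hunk 2: at line 5 remove [rxfe] add [pmg] -> 10 lines: hum vzgkg ncfxo vrlr scioz pmg isl kuu eifoj xbtcp
Hunk 3: at line 1 remove [ncfxo,vrlr] add [mba,uriol,jlcy] -> 11 lines: hum vzgkg mba uriol jlcy scioz pmg isl kuu eifoj xbtcp
Hunk 4: at line 5 remove [pmg,isl,kuu] add [mmiv] -> 9 lines: hum vzgkg mba uriol jlcy scioz mmiv eifoj xbtcp
Hunk 5: at line 3 remove [jlcy,scioz] add [hba,wkha] -> 9 lines: hum vzgkg mba uriol hba wkha mmiv eifoj xbtcp
Hunk 6: at line 1 remove [mba,uriol,hba] add [zhmm] -> 7 lines: hum vzgkg zhmm wkha mmiv eifoj xbtcp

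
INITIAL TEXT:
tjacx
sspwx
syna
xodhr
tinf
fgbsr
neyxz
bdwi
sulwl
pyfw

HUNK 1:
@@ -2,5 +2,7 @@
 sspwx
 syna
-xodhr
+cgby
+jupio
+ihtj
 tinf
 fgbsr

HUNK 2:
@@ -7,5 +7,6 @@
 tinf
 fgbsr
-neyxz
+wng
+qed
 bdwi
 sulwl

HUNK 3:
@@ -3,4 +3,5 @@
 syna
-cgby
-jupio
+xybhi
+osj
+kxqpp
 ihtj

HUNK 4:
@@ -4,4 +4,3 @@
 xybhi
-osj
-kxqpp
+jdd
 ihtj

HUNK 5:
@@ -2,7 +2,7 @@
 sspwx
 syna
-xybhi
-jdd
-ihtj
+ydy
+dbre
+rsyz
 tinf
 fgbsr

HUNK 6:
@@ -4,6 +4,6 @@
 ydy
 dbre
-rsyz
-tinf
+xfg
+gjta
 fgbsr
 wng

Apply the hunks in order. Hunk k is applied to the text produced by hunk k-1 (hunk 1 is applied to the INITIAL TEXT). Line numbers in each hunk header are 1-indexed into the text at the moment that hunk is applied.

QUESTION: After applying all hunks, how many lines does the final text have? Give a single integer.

Hunk 1: at line 2 remove [xodhr] add [cgby,jupio,ihtj] -> 12 lines: tjacx sspwx syna cgby jupio ihtj tinf fgbsr neyxz bdwi sulwl pyfw
Hunk 2: at line 7 remove [neyxz] add [wng,qed] -> 13 lines: tjacx sspwx syna cgby jupio ihtj tinf fgbsr wng qed bdwi sulwl pyfw
Hunk 3: at line 3 remove [cgby,jupio] add [xybhi,osj,kxqpp] -> 14 lines: tjacx sspwx syna xybhi osj kxqpp ihtj tinf fgbsr wng qed bdwi sulwl pyfw
Hunk 4: at line 4 remove [osj,kxqpp] add [jdd] -> 13 lines: tjacx sspwx syna xybhi jdd ihtj tinf fgbsr wng qed bdwi sulwl pyfw
Hunk 5: at line 2 remove [xybhi,jdd,ihtj] add [ydy,dbre,rsyz] -> 13 lines: tjacx sspwx syna ydy dbre rsyz tinf fgbsr wng qed bdwi sulwl pyfw
Hunk 6: at line 4 remove [rsyz,tinf] add [xfg,gjta] -> 13 lines: tjacx sspwx syna ydy dbre xfg gjta fgbsr wng qed bdwi sulwl pyfw
Final line count: 13

Answer: 13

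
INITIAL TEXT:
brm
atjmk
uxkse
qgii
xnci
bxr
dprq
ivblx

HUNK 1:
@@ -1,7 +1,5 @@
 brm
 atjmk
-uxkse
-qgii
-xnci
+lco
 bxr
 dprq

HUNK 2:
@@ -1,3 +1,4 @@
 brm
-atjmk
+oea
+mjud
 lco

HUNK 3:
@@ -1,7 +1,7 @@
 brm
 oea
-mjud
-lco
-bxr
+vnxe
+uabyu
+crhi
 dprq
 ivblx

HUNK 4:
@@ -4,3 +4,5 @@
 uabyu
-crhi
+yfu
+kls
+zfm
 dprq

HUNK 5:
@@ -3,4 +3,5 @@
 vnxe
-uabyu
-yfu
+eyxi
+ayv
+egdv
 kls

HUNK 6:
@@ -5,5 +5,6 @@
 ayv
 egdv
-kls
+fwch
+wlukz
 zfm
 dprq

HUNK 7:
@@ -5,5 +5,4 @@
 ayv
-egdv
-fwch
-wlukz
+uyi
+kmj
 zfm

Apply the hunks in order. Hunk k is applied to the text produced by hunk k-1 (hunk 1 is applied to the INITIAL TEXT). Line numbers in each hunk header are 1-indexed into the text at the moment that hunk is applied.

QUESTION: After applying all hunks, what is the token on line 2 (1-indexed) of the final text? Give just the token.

Answer: oea

Derivation:
Hunk 1: at line 1 remove [uxkse,qgii,xnci] add [lco] -> 6 lines: brm atjmk lco bxr dprq ivblx
Hunk 2: at line 1 remove [atjmk] add [oea,mjud] -> 7 lines: brm oea mjud lco bxr dprq ivblx
Hunk 3: at line 1 remove [mjud,lco,bxr] add [vnxe,uabyu,crhi] -> 7 lines: brm oea vnxe uabyu crhi dprq ivblx
Hunk 4: at line 4 remove [crhi] add [yfu,kls,zfm] -> 9 lines: brm oea vnxe uabyu yfu kls zfm dprq ivblx
Hunk 5: at line 3 remove [uabyu,yfu] add [eyxi,ayv,egdv] -> 10 lines: brm oea vnxe eyxi ayv egdv kls zfm dprq ivblx
Hunk 6: at line 5 remove [kls] add [fwch,wlukz] -> 11 lines: brm oea vnxe eyxi ayv egdv fwch wlukz zfm dprq ivblx
Hunk 7: at line 5 remove [egdv,fwch,wlukz] add [uyi,kmj] -> 10 lines: brm oea vnxe eyxi ayv uyi kmj zfm dprq ivblx
Final line 2: oea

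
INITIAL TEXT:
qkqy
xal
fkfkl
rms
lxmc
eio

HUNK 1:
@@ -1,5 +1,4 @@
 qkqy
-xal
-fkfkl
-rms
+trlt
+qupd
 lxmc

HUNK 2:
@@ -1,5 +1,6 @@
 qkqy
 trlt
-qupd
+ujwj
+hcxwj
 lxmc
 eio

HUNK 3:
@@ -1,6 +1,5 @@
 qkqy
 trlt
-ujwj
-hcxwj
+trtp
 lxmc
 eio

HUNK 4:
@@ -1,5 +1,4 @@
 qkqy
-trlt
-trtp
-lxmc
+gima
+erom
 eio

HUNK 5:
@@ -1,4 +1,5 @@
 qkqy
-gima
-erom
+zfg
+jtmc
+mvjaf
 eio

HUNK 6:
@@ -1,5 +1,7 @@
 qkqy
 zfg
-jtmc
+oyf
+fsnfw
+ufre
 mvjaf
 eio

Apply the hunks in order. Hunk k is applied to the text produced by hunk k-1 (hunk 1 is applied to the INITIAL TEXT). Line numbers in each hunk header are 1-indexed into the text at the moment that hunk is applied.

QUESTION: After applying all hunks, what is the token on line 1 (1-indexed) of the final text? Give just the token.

Hunk 1: at line 1 remove [xal,fkfkl,rms] add [trlt,qupd] -> 5 lines: qkqy trlt qupd lxmc eio
Hunk 2: at line 1 remove [qupd] add [ujwj,hcxwj] -> 6 lines: qkqy trlt ujwj hcxwj lxmc eio
Hunk 3: at line 1 remove [ujwj,hcxwj] add [trtp] -> 5 lines: qkqy trlt trtp lxmc eio
Hunk 4: at line 1 remove [trlt,trtp,lxmc] add [gima,erom] -> 4 lines: qkqy gima erom eio
Hunk 5: at line 1 remove [gima,erom] add [zfg,jtmc,mvjaf] -> 5 lines: qkqy zfg jtmc mvjaf eio
Hunk 6: at line 1 remove [jtmc] add [oyf,fsnfw,ufre] -> 7 lines: qkqy zfg oyf fsnfw ufre mvjaf eio
Final line 1: qkqy

Answer: qkqy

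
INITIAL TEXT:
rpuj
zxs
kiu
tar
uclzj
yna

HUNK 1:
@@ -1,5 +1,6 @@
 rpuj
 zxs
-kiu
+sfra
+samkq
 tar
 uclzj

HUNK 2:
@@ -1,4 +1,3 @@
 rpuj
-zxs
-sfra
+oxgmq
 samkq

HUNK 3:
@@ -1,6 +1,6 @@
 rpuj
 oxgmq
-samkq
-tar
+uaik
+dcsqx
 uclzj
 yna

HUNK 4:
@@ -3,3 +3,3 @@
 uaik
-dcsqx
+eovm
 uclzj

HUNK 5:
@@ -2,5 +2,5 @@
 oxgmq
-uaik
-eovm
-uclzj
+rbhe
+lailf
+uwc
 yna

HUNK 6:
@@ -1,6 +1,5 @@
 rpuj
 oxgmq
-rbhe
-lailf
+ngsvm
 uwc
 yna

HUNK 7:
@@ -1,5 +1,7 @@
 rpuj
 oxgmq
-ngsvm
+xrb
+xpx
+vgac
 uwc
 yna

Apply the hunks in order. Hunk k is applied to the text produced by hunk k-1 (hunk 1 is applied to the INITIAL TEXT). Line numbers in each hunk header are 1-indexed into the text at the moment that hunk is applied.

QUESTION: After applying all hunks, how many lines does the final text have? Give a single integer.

Answer: 7

Derivation:
Hunk 1: at line 1 remove [kiu] add [sfra,samkq] -> 7 lines: rpuj zxs sfra samkq tar uclzj yna
Hunk 2: at line 1 remove [zxs,sfra] add [oxgmq] -> 6 lines: rpuj oxgmq samkq tar uclzj yna
Hunk 3: at line 1 remove [samkq,tar] add [uaik,dcsqx] -> 6 lines: rpuj oxgmq uaik dcsqx uclzj yna
Hunk 4: at line 3 remove [dcsqx] add [eovm] -> 6 lines: rpuj oxgmq uaik eovm uclzj yna
Hunk 5: at line 2 remove [uaik,eovm,uclzj] add [rbhe,lailf,uwc] -> 6 lines: rpuj oxgmq rbhe lailf uwc yna
Hunk 6: at line 1 remove [rbhe,lailf] add [ngsvm] -> 5 lines: rpuj oxgmq ngsvm uwc yna
Hunk 7: at line 1 remove [ngsvm] add [xrb,xpx,vgac] -> 7 lines: rpuj oxgmq xrb xpx vgac uwc yna
Final line count: 7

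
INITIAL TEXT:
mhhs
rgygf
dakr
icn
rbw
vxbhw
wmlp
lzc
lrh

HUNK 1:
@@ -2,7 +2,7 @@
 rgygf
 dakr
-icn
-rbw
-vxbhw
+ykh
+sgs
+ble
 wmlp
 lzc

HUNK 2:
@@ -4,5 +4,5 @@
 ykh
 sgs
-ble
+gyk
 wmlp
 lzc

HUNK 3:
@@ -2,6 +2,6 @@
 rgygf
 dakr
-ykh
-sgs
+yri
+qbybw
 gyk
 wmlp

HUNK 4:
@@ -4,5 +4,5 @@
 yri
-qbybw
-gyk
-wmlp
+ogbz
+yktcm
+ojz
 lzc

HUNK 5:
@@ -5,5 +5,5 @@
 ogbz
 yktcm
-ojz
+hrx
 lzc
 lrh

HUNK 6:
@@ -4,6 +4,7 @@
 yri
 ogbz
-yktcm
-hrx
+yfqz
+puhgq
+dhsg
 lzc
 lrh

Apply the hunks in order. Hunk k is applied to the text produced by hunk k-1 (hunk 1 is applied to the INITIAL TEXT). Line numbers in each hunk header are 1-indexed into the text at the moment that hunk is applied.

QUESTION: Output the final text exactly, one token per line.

Answer: mhhs
rgygf
dakr
yri
ogbz
yfqz
puhgq
dhsg
lzc
lrh

Derivation:
Hunk 1: at line 2 remove [icn,rbw,vxbhw] add [ykh,sgs,ble] -> 9 lines: mhhs rgygf dakr ykh sgs ble wmlp lzc lrh
Hunk 2: at line 4 remove [ble] add [gyk] -> 9 lines: mhhs rgygf dakr ykh sgs gyk wmlp lzc lrh
Hunk 3: at line 2 remove [ykh,sgs] add [yri,qbybw] -> 9 lines: mhhs rgygf dakr yri qbybw gyk wmlp lzc lrh
Hunk 4: at line 4 remove [qbybw,gyk,wmlp] add [ogbz,yktcm,ojz] -> 9 lines: mhhs rgygf dakr yri ogbz yktcm ojz lzc lrh
Hunk 5: at line 5 remove [ojz] add [hrx] -> 9 lines: mhhs rgygf dakr yri ogbz yktcm hrx lzc lrh
Hunk 6: at line 4 remove [yktcm,hrx] add [yfqz,puhgq,dhsg] -> 10 lines: mhhs rgygf dakr yri ogbz yfqz puhgq dhsg lzc lrh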